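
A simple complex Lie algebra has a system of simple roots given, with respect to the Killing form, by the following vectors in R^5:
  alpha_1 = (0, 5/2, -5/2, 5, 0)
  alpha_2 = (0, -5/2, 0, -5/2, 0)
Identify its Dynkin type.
G2

Compute the Cartan integers a_ij = 2(alpha_i, alpha_j)/(alpha_j, alpha_j); the resulting 2x2 Cartan matrix is
[[2, -3], [-1, 2]].
The roots have two lengths (squared-length ratio 3:1); the short ones are alpha_{2}. The associated Dynkin diagram is two nodes joined by a triple edge (G_2), so the type is G_2.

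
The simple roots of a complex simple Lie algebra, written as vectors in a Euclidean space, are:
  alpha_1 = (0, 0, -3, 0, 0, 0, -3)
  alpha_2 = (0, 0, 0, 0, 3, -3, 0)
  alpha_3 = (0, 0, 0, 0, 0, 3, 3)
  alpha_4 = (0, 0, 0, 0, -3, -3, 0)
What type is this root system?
Compute the Cartan integers a_ij = 2(alpha_i, alpha_j)/(alpha_j, alpha_j); the resulting 4x4 Cartan matrix is
[[2, 0, -1, 0], [0, 2, -1, 0], [-1, -1, 2, -1], [0, 0, -1, 2]].
All simple roots have the same length, so the diagram is simply laced. The associated Dynkin diagram is a chain of 2 nodes with a fork of two nodes at one end (D_4), so the type is D_4 (the algebra so(8)).

type D_4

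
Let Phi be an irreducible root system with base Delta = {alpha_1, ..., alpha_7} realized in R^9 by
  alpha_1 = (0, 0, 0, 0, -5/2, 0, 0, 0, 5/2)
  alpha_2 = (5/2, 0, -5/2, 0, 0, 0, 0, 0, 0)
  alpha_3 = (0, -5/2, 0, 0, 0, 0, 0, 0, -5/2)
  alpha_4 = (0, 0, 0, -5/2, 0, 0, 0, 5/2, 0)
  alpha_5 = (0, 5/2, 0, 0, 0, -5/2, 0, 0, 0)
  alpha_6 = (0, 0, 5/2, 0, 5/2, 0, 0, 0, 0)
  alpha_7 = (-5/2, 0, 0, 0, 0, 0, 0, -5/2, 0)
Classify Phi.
type A_7

Compute the Cartan integers a_ij = 2(alpha_i, alpha_j)/(alpha_j, alpha_j); the resulting 7x7 Cartan matrix is
[[2, 0, -1, 0, 0, -1, 0], [0, 2, 0, 0, 0, -1, -1], [-1, 0, 2, 0, -1, 0, 0], [0, 0, 0, 2, 0, 0, -1], [0, 0, -1, 0, 2, 0, 0], [-1, -1, 0, 0, 0, 2, 0], [0, -1, 0, -1, 0, 0, 2]].
All simple roots have the same length, so the diagram is simply laced. The associated Dynkin diagram is a chain of 7 nodes with single edges (A_7), so the type is A_7 (the algebra sl(8)).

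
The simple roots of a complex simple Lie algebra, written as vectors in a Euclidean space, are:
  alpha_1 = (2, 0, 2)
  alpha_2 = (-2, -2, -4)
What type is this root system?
G2

Compute the Cartan integers a_ij = 2(alpha_i, alpha_j)/(alpha_j, alpha_j); the resulting 2x2 Cartan matrix is
[[2, -1], [-3, 2]].
The roots have two lengths (squared-length ratio 3:1); the short ones are alpha_{1}. The associated Dynkin diagram is two nodes joined by a triple edge (G_2), so the type is G_2.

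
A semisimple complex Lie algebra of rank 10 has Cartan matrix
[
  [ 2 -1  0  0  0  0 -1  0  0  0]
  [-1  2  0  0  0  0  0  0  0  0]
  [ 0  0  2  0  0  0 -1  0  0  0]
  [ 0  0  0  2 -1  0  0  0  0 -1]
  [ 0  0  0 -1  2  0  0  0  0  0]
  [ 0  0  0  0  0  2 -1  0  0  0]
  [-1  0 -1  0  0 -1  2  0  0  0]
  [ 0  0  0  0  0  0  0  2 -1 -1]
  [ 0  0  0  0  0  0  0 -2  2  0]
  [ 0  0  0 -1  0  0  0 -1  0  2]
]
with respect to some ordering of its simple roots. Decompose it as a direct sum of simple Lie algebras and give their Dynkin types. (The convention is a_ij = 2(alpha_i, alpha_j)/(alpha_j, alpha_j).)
The diagram associated to this matrix has two connected components: the simple roots {alpha_4, alpha_5, alpha_8, alpha_9, alpha_10} form a chain of 5 nodes with a double edge at one end; the terminal node there is the unique long simple root (C_5), and {alpha_1, alpha_2, alpha_3, alpha_6, alpha_7} form a chain of 3 nodes with a fork of two nodes at one end (D_5). A semisimple Lie algebra decomposes uniquely as the direct sum of simple ideals, one per connected component of its Dynkin diagram, so g ≅ C_5 ⊕ D_5 (dimension 55 + 45 = 100).

C_5 + D_5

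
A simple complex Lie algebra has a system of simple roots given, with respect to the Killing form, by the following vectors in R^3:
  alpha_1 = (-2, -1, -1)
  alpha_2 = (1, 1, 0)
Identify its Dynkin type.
Compute the Cartan integers a_ij = 2(alpha_i, alpha_j)/(alpha_j, alpha_j); the resulting 2x2 Cartan matrix is
[[2, -3], [-1, 2]].
The roots have two lengths (squared-length ratio 3:1); the short ones are alpha_{2}. The associated Dynkin diagram is two nodes joined by a triple edge (G_2), so the type is G_2.

type G_2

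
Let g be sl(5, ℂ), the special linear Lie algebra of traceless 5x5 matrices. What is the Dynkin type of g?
This is sl(5), which has dimension 5^2 - 1 = 24 and rank 5 - 1 = 4 (a Cartan subalgebra is the diagonal traceless matrices). In the classification of classical Lie algebras, the special linear algebra sl(n+1) has type A_n; here n = 4, so the Dynkin diagram is a chain of 4 nodes with single edges (A_4). Hence the type is A_4.

A_4 (sl(5))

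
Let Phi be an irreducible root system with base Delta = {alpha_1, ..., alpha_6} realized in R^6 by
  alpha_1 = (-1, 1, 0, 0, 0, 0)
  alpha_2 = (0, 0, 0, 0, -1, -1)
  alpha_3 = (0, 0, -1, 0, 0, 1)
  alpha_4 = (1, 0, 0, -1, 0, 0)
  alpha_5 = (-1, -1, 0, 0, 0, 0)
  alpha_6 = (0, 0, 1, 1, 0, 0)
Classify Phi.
D_6

Compute the Cartan integers a_ij = 2(alpha_i, alpha_j)/(alpha_j, alpha_j); the resulting 6x6 Cartan matrix is
[[2, 0, 0, -1, 0, 0], [0, 2, -1, 0, 0, 0], [0, -1, 2, 0, 0, -1], [-1, 0, 0, 2, -1, -1], [0, 0, 0, -1, 2, 0], [0, 0, -1, -1, 0, 2]].
All simple roots have the same length, so the diagram is simply laced. The associated Dynkin diagram is a chain of 4 nodes with a fork of two nodes at one end (D_6), so the type is D_6 (the algebra so(12)).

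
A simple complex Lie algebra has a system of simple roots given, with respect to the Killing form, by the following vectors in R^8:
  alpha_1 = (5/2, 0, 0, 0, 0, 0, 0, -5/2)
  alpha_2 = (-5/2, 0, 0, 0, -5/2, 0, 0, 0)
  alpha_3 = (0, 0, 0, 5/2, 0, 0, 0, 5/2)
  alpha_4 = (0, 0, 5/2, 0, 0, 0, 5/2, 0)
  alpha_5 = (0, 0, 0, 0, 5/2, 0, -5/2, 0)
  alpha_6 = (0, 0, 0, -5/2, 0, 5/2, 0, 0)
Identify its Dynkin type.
A6

Compute the Cartan integers a_ij = 2(alpha_i, alpha_j)/(alpha_j, alpha_j); the resulting 6x6 Cartan matrix is
[[2, -1, -1, 0, 0, 0], [-1, 2, 0, 0, -1, 0], [-1, 0, 2, 0, 0, -1], [0, 0, 0, 2, -1, 0], [0, -1, 0, -1, 2, 0], [0, 0, -1, 0, 0, 2]].
All simple roots have the same length, so the diagram is simply laced. The associated Dynkin diagram is a chain of 6 nodes with single edges (A_6), so the type is A_6 (the algebra sl(7)).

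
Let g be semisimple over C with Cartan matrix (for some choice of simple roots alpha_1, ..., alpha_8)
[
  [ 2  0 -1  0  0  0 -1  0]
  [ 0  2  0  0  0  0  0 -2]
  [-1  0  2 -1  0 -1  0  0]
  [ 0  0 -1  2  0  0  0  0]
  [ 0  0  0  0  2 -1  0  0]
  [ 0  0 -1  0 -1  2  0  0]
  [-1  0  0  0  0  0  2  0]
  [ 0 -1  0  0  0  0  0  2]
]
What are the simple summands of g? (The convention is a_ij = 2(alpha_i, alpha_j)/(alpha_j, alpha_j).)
The diagram associated to this matrix has two connected components: the simple roots {alpha_2, alpha_8} form a chain of 2 nodes with a double edge at one end; the terminal node there is the unique short simple root (B_2), and {alpha_1, alpha_3, alpha_4, alpha_5, alpha_6, alpha_7} form a chain of 5 nodes with one extra node attached to the third node from one end (E_6). A semisimple Lie algebra decomposes uniquely as the direct sum of simple ideals, one per connected component of its Dynkin diagram, so g ≅ B_2 ⊕ E_6 (dimension 10 + 78 = 88).

B_2 ⊕ E_6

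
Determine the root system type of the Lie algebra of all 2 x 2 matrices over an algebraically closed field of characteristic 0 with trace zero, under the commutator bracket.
This is sl(2), which has dimension 2^2 - 1 = 3 and rank 2 - 1 = 1 (a Cartan subalgebra is the diagonal traceless matrices). In the classification of classical Lie algebras, the special linear algebra sl(n+1) has type A_n; here n = 1, so the Dynkin diagram is a chain of 1 nodes with single edges (A_1). Hence the type is A_1.

type A_1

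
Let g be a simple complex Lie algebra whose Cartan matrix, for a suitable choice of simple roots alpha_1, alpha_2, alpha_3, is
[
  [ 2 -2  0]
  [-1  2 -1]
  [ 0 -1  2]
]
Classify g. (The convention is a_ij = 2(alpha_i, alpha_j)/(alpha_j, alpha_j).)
type C_3

The matrix has rank 3 with 2's on the diagonal. Reading the off-diagonal entries as Dynkin edges (a single edge where a_ij = a_ji = -1; a double or triple edge where a_ij * a_ji = 2 or 3), the diagram is a chain of 3 nodes with a double edge at one end; the terminal node there is the unique long simple root (C_3). One simple-root ordering that puts it in standard form is (alpha_3, alpha_2, alpha_1). So the algebra is type C_3, i.e. sp(6).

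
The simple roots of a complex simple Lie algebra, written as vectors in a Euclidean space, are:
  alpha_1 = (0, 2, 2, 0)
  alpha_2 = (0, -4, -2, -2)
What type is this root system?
Compute the Cartan integers a_ij = 2(alpha_i, alpha_j)/(alpha_j, alpha_j); the resulting 2x2 Cartan matrix is
[[2, -1], [-3, 2]].
The roots have two lengths (squared-length ratio 3:1); the short ones are alpha_{1}. The associated Dynkin diagram is two nodes joined by a triple edge (G_2), so the type is G_2.

G_2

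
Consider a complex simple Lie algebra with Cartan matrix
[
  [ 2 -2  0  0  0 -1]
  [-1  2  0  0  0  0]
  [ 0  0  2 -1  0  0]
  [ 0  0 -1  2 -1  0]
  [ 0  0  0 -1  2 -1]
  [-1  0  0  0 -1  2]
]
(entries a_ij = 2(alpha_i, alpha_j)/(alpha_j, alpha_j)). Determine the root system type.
B_6

The matrix has rank 6 with 2's on the diagonal. Reading the off-diagonal entries as Dynkin edges (a single edge where a_ij = a_ji = -1; a double or triple edge where a_ij * a_ji = 2 or 3), the diagram is a chain of 6 nodes with a double edge at one end; the terminal node there is the unique short simple root (B_6). One simple-root ordering that puts it in standard form is (alpha_3, alpha_4, alpha_5, alpha_6, alpha_1, alpha_2). So the algebra is type B_6, i.e. so(13).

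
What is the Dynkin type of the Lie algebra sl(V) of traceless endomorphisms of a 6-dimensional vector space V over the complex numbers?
This is sl(6), which has dimension 6^2 - 1 = 35 and rank 6 - 1 = 5 (a Cartan subalgebra is the diagonal traceless matrices). In the classification of classical Lie algebras, the special linear algebra sl(n+1) has type A_n; here n = 5, so the Dynkin diagram is a chain of 5 nodes with single edges (A_5). Hence the type is A_5.

type A_5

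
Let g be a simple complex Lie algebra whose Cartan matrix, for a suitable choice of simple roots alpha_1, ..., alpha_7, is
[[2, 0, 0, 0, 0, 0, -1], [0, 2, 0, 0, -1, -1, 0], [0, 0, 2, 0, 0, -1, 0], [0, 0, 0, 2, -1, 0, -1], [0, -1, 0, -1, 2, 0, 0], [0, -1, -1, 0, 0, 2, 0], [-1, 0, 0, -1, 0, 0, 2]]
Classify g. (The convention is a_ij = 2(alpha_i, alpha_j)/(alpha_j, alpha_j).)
The matrix has rank 7 with 2's on the diagonal. Reading the off-diagonal entries as Dynkin edges (a single edge where a_ij = a_ji = -1; a double or triple edge where a_ij * a_ji = 2 or 3), the diagram is a chain of 7 nodes with single edges (A_7). One simple-root ordering that puts it in standard form is (alpha_1, alpha_7, alpha_4, alpha_5, alpha_2, alpha_6, alpha_3). So the algebra is type A_7, i.e. sl(8).

A_7 (sl(8))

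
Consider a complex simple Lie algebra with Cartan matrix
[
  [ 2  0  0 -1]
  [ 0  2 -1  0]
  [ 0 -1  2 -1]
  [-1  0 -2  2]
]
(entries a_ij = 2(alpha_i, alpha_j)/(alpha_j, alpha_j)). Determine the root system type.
F4

The matrix has rank 4 with 2's on the diagonal. Reading the off-diagonal entries as Dynkin edges (a single edge where a_ij = a_ji = -1; a double or triple edge where a_ij * a_ji = 2 or 3), the diagram is a chain of 4 nodes with a double edge between the middle two (F_4). One simple-root ordering that puts it in standard form is (alpha_1, alpha_4, alpha_3, alpha_2). So the algebra is type F_4.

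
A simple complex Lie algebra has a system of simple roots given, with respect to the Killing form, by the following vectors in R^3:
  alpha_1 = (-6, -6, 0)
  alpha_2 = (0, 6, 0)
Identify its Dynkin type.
Compute the Cartan integers a_ij = 2(alpha_i, alpha_j)/(alpha_j, alpha_j); the resulting 2x2 Cartan matrix is
[[2, -2], [-1, 2]].
The roots have two lengths (squared-length ratio 2:1); the short ones are alpha_{2}. The associated Dynkin diagram is a chain of 2 nodes with a double edge at one end; the terminal node there is the unique short simple root (B_2), so the type is B_2 (the algebra so(5)).

type B_2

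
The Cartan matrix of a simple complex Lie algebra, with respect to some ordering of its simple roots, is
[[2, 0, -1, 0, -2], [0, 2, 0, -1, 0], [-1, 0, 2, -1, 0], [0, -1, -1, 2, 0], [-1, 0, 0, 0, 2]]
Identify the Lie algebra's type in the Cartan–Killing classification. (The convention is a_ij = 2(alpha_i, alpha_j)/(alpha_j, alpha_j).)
B_5

The matrix has rank 5 with 2's on the diagonal. Reading the off-diagonal entries as Dynkin edges (a single edge where a_ij = a_ji = -1; a double or triple edge where a_ij * a_ji = 2 or 3), the diagram is a chain of 5 nodes with a double edge at one end; the terminal node there is the unique short simple root (B_5). One simple-root ordering that puts it in standard form is (alpha_2, alpha_4, alpha_3, alpha_1, alpha_5). So the algebra is type B_5, i.e. so(11).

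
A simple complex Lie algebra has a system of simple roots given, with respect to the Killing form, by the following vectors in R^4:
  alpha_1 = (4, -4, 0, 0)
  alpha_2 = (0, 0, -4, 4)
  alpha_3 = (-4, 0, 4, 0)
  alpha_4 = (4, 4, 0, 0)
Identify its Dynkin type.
D4

Compute the Cartan integers a_ij = 2(alpha_i, alpha_j)/(alpha_j, alpha_j); the resulting 4x4 Cartan matrix is
[[2, 0, -1, 0], [0, 2, -1, 0], [-1, -1, 2, -1], [0, 0, -1, 2]].
All simple roots have the same length, so the diagram is simply laced. The associated Dynkin diagram is a chain of 2 nodes with a fork of two nodes at one end (D_4), so the type is D_4 (the algebra so(8)).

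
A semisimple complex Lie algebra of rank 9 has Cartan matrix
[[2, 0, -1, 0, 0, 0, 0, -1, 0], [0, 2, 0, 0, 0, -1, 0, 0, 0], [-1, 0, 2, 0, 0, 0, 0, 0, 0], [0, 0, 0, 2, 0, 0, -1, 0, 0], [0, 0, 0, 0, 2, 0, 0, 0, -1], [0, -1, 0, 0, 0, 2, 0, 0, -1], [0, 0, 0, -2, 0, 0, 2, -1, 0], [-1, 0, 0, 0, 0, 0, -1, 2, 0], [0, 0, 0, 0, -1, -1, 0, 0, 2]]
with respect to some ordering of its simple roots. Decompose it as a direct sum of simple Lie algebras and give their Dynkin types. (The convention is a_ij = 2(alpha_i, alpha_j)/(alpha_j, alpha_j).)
The diagram associated to this matrix has two connected components: the simple roots {alpha_2, alpha_5, alpha_6, alpha_9} form a chain of 4 nodes with single edges (A_4), and {alpha_1, alpha_3, alpha_4, alpha_7, alpha_8} form a chain of 5 nodes with a double edge at one end; the terminal node there is the unique short simple root (B_5). A semisimple Lie algebra decomposes uniquely as the direct sum of simple ideals, one per connected component of its Dynkin diagram, so g ≅ A_4 ⊕ B_5 (dimension 24 + 55 = 79).

type A_4 + type B_5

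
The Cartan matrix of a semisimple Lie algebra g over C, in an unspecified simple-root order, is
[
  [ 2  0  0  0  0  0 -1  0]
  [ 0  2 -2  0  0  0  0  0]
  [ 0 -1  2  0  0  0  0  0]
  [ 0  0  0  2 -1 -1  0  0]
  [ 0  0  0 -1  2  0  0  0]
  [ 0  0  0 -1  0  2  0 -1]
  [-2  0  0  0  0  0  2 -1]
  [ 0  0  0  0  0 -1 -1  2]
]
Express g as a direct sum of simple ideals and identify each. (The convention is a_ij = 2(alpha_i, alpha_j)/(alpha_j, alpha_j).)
The diagram associated to this matrix has two connected components: the simple roots {alpha_2, alpha_3} form a chain of 2 nodes with a double edge at one end; the terminal node there is the unique short simple root (B_2), and {alpha_1, alpha_4, alpha_5, alpha_6, alpha_7, alpha_8} form a chain of 6 nodes with a double edge at one end; the terminal node there is the unique short simple root (B_6). A semisimple Lie algebra decomposes uniquely as the direct sum of simple ideals, one per connected component of its Dynkin diagram, so g ≅ B_2 ⊕ B_6 (dimension 10 + 78 = 88).

type B_2 + type B_6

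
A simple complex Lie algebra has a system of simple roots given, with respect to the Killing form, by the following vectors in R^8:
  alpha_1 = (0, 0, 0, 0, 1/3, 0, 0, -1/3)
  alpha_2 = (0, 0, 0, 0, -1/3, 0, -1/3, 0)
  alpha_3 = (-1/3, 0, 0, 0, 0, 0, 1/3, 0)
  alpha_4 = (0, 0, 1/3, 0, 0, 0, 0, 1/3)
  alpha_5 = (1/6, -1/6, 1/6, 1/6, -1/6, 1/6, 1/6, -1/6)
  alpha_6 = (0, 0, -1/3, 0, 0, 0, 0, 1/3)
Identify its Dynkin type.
E6

Compute the Cartan integers a_ij = 2(alpha_i, alpha_j)/(alpha_j, alpha_j); the resulting 6x6 Cartan matrix is
[[2, -1, 0, -1, 0, -1], [-1, 2, -1, 0, 0, 0], [0, -1, 2, 0, 0, 0], [-1, 0, 0, 2, 0, 0], [0, 0, 0, 0, 2, -1], [-1, 0, 0, 0, -1, 2]].
All simple roots have the same length, so the diagram is simply laced. The associated Dynkin diagram is a chain of 5 nodes with one extra node attached to the third node from one end (E_6), so the type is E_6.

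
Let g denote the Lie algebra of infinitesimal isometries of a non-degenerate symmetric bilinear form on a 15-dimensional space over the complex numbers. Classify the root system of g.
This is so(15) with 15 odd, which has dimension 15(15-1)/2 = 105 and rank (15-1)/2 = 7. In the classification of classical Lie algebras, the orthogonal algebra so(2n+1) in an odd number of variables has type B_n; here n = 7, so the Dynkin diagram is a chain of 7 nodes with a double edge at one end; the terminal node there is the unique short simple root (B_7). Hence the type is B_7.

B_7 (so(15))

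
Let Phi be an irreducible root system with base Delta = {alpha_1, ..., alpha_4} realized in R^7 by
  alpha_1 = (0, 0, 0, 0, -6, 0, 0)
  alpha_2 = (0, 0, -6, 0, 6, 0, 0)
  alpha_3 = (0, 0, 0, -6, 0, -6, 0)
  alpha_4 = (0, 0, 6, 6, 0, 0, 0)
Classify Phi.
type B_4

Compute the Cartan integers a_ij = 2(alpha_i, alpha_j)/(alpha_j, alpha_j); the resulting 4x4 Cartan matrix is
[[2, -1, 0, 0], [-2, 2, 0, -1], [0, 0, 2, -1], [0, -1, -1, 2]].
The roots have two lengths (squared-length ratio 2:1); the short ones are alpha_{1}. The associated Dynkin diagram is a chain of 4 nodes with a double edge at one end; the terminal node there is the unique short simple root (B_4), so the type is B_4 (the algebra so(9)).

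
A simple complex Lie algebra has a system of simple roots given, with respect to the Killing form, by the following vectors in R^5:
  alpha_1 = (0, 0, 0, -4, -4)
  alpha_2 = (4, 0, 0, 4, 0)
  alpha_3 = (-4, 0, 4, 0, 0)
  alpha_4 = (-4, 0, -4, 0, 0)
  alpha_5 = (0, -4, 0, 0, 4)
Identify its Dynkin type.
D5

Compute the Cartan integers a_ij = 2(alpha_i, alpha_j)/(alpha_j, alpha_j); the resulting 5x5 Cartan matrix is
[[2, -1, 0, 0, -1], [-1, 2, -1, -1, 0], [0, -1, 2, 0, 0], [0, -1, 0, 2, 0], [-1, 0, 0, 0, 2]].
All simple roots have the same length, so the diagram is simply laced. The associated Dynkin diagram is a chain of 3 nodes with a fork of two nodes at one end (D_5), so the type is D_5 (the algebra so(10)).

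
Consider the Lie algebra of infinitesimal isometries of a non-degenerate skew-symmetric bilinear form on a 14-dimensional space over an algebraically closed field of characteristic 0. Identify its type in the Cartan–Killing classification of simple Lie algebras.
C_7 (sp(14))

This is sp(14), which has dimension 14(14+1)/2 = 105 and rank 14/2 = 7. In the classification of classical Lie algebras, the symplectic algebra sp(2n) has type C_n; here n = 7, so the Dynkin diagram is a chain of 7 nodes with a double edge at one end; the terminal node there is the unique long simple root (C_7). Hence the type is C_7.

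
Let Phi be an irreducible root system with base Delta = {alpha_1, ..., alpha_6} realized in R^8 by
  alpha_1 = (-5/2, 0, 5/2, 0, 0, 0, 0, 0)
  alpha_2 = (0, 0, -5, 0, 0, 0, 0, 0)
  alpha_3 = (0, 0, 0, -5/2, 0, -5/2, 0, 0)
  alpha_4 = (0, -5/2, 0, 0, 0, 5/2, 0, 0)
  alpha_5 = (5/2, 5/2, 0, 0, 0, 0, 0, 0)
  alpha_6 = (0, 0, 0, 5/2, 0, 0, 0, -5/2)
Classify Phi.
C_6

Compute the Cartan integers a_ij = 2(alpha_i, alpha_j)/(alpha_j, alpha_j); the resulting 6x6 Cartan matrix is
[[2, -1, 0, 0, -1, 0], [-2, 2, 0, 0, 0, 0], [0, 0, 2, -1, 0, -1], [0, 0, -1, 2, -1, 0], [-1, 0, 0, -1, 2, 0], [0, 0, -1, 0, 0, 2]].
The roots have two lengths (squared-length ratio 2:1); the short ones are alpha_{1,3,4,5,6}. The associated Dynkin diagram is a chain of 6 nodes with a double edge at one end; the terminal node there is the unique long simple root (C_6), so the type is C_6 (the algebra sp(12)).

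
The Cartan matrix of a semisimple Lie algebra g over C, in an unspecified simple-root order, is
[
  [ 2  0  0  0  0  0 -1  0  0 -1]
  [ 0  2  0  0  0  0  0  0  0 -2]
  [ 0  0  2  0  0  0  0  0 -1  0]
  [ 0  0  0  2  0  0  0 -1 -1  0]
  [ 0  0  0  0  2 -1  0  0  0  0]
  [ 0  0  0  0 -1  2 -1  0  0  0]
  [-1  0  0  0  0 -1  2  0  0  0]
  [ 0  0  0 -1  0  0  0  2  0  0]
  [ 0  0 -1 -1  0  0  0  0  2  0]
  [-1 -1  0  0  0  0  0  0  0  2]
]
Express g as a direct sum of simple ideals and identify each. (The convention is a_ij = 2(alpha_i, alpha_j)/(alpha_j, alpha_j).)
The diagram associated to this matrix has two connected components: the simple roots {alpha_3, alpha_4, alpha_8, alpha_9} form a chain of 4 nodes with single edges (A_4), and {alpha_1, alpha_2, alpha_5, alpha_6, alpha_7, alpha_10} form a chain of 6 nodes with a double edge at one end; the terminal node there is the unique long simple root (C_6). A semisimple Lie algebra decomposes uniquely as the direct sum of simple ideals, one per connected component of its Dynkin diagram, so g ≅ A_4 ⊕ C_6 (dimension 24 + 78 = 102).

A4 + C6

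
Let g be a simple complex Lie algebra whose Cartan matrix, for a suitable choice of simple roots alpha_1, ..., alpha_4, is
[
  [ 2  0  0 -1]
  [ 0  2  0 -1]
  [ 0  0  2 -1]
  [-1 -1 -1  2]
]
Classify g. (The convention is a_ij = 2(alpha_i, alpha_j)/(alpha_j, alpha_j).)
The matrix has rank 4 with 2's on the diagonal. Reading the off-diagonal entries as Dynkin edges (a single edge where a_ij = a_ji = -1; a double or triple edge where a_ij * a_ji = 2 or 3), the diagram is a chain of 2 nodes with a fork of two nodes at one end (D_4). One simple-root ordering that puts it in standard form is (alpha_3, alpha_4, alpha_2, alpha_1). So the algebra is type D_4, i.e. so(8).

D4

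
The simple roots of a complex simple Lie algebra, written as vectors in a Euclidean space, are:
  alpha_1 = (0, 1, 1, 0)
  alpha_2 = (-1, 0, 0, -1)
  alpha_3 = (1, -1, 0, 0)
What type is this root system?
Compute the Cartan integers a_ij = 2(alpha_i, alpha_j)/(alpha_j, alpha_j); the resulting 3x3 Cartan matrix is
[[2, 0, -1], [0, 2, -1], [-1, -1, 2]].
All simple roots have the same length, so the diagram is simply laced. The associated Dynkin diagram is a chain of 3 nodes with single edges (A_3), so the type is A_3 (the algebra sl(4)).

A_3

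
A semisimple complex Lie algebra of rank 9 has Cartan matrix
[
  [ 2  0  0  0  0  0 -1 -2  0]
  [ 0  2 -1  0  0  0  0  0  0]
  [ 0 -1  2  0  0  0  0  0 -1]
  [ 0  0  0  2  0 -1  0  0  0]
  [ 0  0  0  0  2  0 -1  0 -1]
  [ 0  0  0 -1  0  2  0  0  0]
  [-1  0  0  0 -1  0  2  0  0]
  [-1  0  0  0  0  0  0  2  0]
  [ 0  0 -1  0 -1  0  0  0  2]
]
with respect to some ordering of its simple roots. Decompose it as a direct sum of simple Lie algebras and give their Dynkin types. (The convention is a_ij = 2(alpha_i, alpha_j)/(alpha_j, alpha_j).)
A_2 + B_7

The diagram associated to this matrix has two connected components: the simple roots {alpha_4, alpha_6} form a chain of 2 nodes with single edges (A_2), and {alpha_1, alpha_2, alpha_3, alpha_5, alpha_7, alpha_8, alpha_9} form a chain of 7 nodes with a double edge at one end; the terminal node there is the unique short simple root (B_7). A semisimple Lie algebra decomposes uniquely as the direct sum of simple ideals, one per connected component of its Dynkin diagram, so g ≅ A_2 ⊕ B_7 (dimension 8 + 105 = 113).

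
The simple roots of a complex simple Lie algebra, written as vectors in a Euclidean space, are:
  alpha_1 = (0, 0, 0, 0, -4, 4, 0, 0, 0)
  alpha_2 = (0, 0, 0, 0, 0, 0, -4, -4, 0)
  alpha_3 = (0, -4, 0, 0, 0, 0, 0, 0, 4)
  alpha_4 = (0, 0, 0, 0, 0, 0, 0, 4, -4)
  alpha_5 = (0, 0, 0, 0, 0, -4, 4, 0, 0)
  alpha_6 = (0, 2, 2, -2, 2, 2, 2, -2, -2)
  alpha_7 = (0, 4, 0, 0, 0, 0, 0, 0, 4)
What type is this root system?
E_7

Compute the Cartan integers a_ij = 2(alpha_i, alpha_j)/(alpha_j, alpha_j); the resulting 7x7 Cartan matrix is
[[2, 0, 0, 0, -1, 0, 0], [0, 2, 0, -1, -1, 0, 0], [0, 0, 2, -1, 0, -1, 0], [0, -1, -1, 2, 0, 0, -1], [-1, -1, 0, 0, 2, 0, 0], [0, 0, -1, 0, 0, 2, 0], [0, 0, 0, -1, 0, 0, 2]].
All simple roots have the same length, so the diagram is simply laced. The associated Dynkin diagram is a chain of 6 nodes with one extra node attached to the third node from one end (E_7), so the type is E_7.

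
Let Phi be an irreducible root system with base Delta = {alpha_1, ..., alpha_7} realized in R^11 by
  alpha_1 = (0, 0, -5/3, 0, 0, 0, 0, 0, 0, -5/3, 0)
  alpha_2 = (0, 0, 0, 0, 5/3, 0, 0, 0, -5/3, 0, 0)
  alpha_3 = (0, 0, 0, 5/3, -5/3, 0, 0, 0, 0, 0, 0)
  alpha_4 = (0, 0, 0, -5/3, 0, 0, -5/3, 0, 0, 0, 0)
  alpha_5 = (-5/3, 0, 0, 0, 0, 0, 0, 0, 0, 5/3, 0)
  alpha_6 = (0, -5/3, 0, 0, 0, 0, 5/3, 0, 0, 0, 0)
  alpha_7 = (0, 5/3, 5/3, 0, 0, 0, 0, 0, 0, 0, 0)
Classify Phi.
Compute the Cartan integers a_ij = 2(alpha_i, alpha_j)/(alpha_j, alpha_j); the resulting 7x7 Cartan matrix is
[[2, 0, 0, 0, -1, 0, -1], [0, 2, -1, 0, 0, 0, 0], [0, -1, 2, -1, 0, 0, 0], [0, 0, -1, 2, 0, -1, 0], [-1, 0, 0, 0, 2, 0, 0], [0, 0, 0, -1, 0, 2, -1], [-1, 0, 0, 0, 0, -1, 2]].
All simple roots have the same length, so the diagram is simply laced. The associated Dynkin diagram is a chain of 7 nodes with single edges (A_7), so the type is A_7 (the algebra sl(8)).

type A_7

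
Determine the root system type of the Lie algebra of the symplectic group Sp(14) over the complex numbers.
C7

This is sp(14), which has dimension 14(14+1)/2 = 105 and rank 14/2 = 7. In the classification of classical Lie algebras, the symplectic algebra sp(2n) has type C_n; here n = 7, so the Dynkin diagram is a chain of 7 nodes with a double edge at one end; the terminal node there is the unique long simple root (C_7). Hence the type is C_7.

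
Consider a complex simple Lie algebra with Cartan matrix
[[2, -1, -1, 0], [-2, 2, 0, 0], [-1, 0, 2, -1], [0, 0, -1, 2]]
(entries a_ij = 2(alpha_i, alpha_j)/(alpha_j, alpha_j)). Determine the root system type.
C_4

The matrix has rank 4 with 2's on the diagonal. Reading the off-diagonal entries as Dynkin edges (a single edge where a_ij = a_ji = -1; a double or triple edge where a_ij * a_ji = 2 or 3), the diagram is a chain of 4 nodes with a double edge at one end; the terminal node there is the unique long simple root (C_4). One simple-root ordering that puts it in standard form is (alpha_4, alpha_3, alpha_1, alpha_2). So the algebra is type C_4, i.e. sp(8).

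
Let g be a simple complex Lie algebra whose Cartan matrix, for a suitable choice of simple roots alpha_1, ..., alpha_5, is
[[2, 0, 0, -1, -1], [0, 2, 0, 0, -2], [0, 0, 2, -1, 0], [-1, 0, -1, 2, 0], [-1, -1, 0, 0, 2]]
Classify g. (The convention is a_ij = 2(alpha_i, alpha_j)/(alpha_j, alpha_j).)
C_5

The matrix has rank 5 with 2's on the diagonal. Reading the off-diagonal entries as Dynkin edges (a single edge where a_ij = a_ji = -1; a double or triple edge where a_ij * a_ji = 2 or 3), the diagram is a chain of 5 nodes with a double edge at one end; the terminal node there is the unique long simple root (C_5). One simple-root ordering that puts it in standard form is (alpha_3, alpha_4, alpha_1, alpha_5, alpha_2). So the algebra is type C_5, i.e. sp(10).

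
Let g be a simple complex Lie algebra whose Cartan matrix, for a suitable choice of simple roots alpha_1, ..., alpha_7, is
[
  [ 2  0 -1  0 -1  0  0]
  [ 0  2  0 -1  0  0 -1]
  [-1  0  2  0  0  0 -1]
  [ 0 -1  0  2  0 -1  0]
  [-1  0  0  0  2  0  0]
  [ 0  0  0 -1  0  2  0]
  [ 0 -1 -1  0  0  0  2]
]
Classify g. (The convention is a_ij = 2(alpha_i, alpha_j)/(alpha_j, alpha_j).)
The matrix has rank 7 with 2's on the diagonal. Reading the off-diagonal entries as Dynkin edges (a single edge where a_ij = a_ji = -1; a double or triple edge where a_ij * a_ji = 2 or 3), the diagram is a chain of 7 nodes with single edges (A_7). One simple-root ordering that puts it in standard form is (alpha_6, alpha_4, alpha_2, alpha_7, alpha_3, alpha_1, alpha_5). So the algebra is type A_7, i.e. sl(8).

A7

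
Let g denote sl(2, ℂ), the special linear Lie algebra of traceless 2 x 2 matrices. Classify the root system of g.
This is sl(2), which has dimension 2^2 - 1 = 3 and rank 2 - 1 = 1 (a Cartan subalgebra is the diagonal traceless matrices). In the classification of classical Lie algebras, the special linear algebra sl(n+1) has type A_n; here n = 1, so the Dynkin diagram is a chain of 1 nodes with single edges (A_1). Hence the type is A_1.

type A_1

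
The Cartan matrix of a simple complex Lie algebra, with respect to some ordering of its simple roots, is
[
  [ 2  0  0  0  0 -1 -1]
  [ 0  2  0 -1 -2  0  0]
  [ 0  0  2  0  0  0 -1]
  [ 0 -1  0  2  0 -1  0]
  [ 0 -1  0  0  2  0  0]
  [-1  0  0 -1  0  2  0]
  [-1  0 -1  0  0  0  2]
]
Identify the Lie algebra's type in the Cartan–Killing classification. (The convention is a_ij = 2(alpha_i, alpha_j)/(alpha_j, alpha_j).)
The matrix has rank 7 with 2's on the diagonal. Reading the off-diagonal entries as Dynkin edges (a single edge where a_ij = a_ji = -1; a double or triple edge where a_ij * a_ji = 2 or 3), the diagram is a chain of 7 nodes with a double edge at one end; the terminal node there is the unique short simple root (B_7). One simple-root ordering that puts it in standard form is (alpha_3, alpha_7, alpha_1, alpha_6, alpha_4, alpha_2, alpha_5). So the algebra is type B_7, i.e. so(15).

B_7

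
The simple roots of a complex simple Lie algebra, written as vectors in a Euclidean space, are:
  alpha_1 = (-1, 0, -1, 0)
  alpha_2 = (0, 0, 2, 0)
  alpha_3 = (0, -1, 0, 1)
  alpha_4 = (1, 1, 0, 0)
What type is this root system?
Compute the Cartan integers a_ij = 2(alpha_i, alpha_j)/(alpha_j, alpha_j); the resulting 4x4 Cartan matrix is
[[2, -1, 0, -1], [-2, 2, 0, 0], [0, 0, 2, -1], [-1, 0, -1, 2]].
The roots have two lengths (squared-length ratio 2:1); the short ones are alpha_{1,3,4}. The associated Dynkin diagram is a chain of 4 nodes with a double edge at one end; the terminal node there is the unique long simple root (C_4), so the type is C_4 (the algebra sp(8)).

C4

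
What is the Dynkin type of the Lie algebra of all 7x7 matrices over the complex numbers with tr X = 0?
This is sl(7), which has dimension 7^2 - 1 = 48 and rank 7 - 1 = 6 (a Cartan subalgebra is the diagonal traceless matrices). In the classification of classical Lie algebras, the special linear algebra sl(n+1) has type A_n; here n = 6, so the Dynkin diagram is a chain of 6 nodes with single edges (A_6). Hence the type is A_6.

A_6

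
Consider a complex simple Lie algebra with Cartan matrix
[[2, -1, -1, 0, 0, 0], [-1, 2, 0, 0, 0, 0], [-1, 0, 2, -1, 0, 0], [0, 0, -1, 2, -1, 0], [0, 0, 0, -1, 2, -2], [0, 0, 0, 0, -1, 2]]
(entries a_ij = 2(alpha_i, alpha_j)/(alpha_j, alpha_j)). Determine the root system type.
B6

The matrix has rank 6 with 2's on the diagonal. Reading the off-diagonal entries as Dynkin edges (a single edge where a_ij = a_ji = -1; a double or triple edge where a_ij * a_ji = 2 or 3), the diagram is a chain of 6 nodes with a double edge at one end; the terminal node there is the unique short simple root (B_6). One simple-root ordering that puts it in standard form is (alpha_2, alpha_1, alpha_3, alpha_4, alpha_5, alpha_6). So the algebra is type B_6, i.e. so(13).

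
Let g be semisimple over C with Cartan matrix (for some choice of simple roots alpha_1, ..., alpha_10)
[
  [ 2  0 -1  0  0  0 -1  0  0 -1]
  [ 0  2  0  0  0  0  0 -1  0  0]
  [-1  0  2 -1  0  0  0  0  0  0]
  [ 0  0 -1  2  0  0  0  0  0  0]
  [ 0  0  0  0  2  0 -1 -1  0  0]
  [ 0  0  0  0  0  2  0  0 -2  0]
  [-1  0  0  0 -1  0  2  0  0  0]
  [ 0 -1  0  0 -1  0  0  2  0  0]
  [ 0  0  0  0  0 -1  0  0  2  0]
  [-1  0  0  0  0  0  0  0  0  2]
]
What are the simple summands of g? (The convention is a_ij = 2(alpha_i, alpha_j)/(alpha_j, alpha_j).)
The diagram associated to this matrix has two connected components: the simple roots {alpha_6, alpha_9} form a chain of 2 nodes with a double edge at one end; the terminal node there is the unique short simple root (B_2), and {alpha_1, alpha_2, alpha_3, alpha_4, alpha_5, alpha_7, alpha_8, alpha_10} form a chain of 7 nodes with one extra node attached to the third node from one end (E_8). A semisimple Lie algebra decomposes uniquely as the direct sum of simple ideals, one per connected component of its Dynkin diagram, so g ≅ B_2 ⊕ E_8 (dimension 10 + 248 = 258).

type B_2 + type E_8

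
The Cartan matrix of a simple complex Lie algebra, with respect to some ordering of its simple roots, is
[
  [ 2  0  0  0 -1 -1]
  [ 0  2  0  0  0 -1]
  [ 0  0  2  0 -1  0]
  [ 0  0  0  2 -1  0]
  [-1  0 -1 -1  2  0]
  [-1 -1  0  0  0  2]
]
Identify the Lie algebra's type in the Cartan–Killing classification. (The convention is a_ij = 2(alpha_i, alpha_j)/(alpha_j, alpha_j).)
The matrix has rank 6 with 2's on the diagonal. Reading the off-diagonal entries as Dynkin edges (a single edge where a_ij = a_ji = -1; a double or triple edge where a_ij * a_ji = 2 or 3), the diagram is a chain of 4 nodes with a fork of two nodes at one end (D_6). One simple-root ordering that puts it in standard form is (alpha_2, alpha_6, alpha_1, alpha_5, alpha_4, alpha_3). So the algebra is type D_6, i.e. so(12).

type D_6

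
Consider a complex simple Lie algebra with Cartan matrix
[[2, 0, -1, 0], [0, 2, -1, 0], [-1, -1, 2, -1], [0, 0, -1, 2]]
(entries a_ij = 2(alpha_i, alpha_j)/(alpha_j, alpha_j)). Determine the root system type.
The matrix has rank 4 with 2's on the diagonal. Reading the off-diagonal entries as Dynkin edges (a single edge where a_ij = a_ji = -1; a double or triple edge where a_ij * a_ji = 2 or 3), the diagram is a chain of 2 nodes with a fork of two nodes at one end (D_4). One simple-root ordering that puts it in standard form is (alpha_1, alpha_3, alpha_4, alpha_2). So the algebra is type D_4, i.e. so(8).

type D_4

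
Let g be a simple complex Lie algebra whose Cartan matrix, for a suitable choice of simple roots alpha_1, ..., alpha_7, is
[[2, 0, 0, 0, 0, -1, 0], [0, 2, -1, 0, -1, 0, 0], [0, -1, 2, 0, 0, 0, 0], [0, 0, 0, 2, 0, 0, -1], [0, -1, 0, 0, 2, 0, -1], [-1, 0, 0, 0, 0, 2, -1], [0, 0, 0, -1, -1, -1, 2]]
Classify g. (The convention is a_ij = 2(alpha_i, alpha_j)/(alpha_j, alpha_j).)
E_7

The matrix has rank 7 with 2's on the diagonal. Reading the off-diagonal entries as Dynkin edges (a single edge where a_ij = a_ji = -1; a double or triple edge where a_ij * a_ji = 2 or 3), the diagram is a chain of 6 nodes with one extra node attached to the third node from one end (E_7). One simple-root ordering that puts it in standard form is (alpha_1, alpha_4, alpha_6, alpha_7, alpha_5, alpha_2, alpha_3). So the algebra is type E_7.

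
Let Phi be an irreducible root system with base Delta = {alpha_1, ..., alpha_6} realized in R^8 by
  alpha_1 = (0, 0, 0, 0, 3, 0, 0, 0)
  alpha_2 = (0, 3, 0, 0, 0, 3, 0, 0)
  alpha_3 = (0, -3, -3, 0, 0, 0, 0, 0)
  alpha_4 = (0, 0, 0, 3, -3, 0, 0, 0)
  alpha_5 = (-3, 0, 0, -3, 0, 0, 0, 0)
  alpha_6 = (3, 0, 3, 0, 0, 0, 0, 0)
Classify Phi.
Compute the Cartan integers a_ij = 2(alpha_i, alpha_j)/(alpha_j, alpha_j); the resulting 6x6 Cartan matrix is
[[2, 0, 0, -1, 0, 0], [0, 2, -1, 0, 0, 0], [0, -1, 2, 0, 0, -1], [-2, 0, 0, 2, -1, 0], [0, 0, 0, -1, 2, -1], [0, 0, -1, 0, -1, 2]].
The roots have two lengths (squared-length ratio 2:1); the short ones are alpha_{1}. The associated Dynkin diagram is a chain of 6 nodes with a double edge at one end; the terminal node there is the unique short simple root (B_6), so the type is B_6 (the algebra so(13)).

type B_6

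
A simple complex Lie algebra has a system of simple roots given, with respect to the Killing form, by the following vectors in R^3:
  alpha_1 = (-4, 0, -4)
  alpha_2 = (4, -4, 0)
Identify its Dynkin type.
A_2

Compute the Cartan integers a_ij = 2(alpha_i, alpha_j)/(alpha_j, alpha_j); the resulting 2x2 Cartan matrix is
[[2, -1], [-1, 2]].
All simple roots have the same length, so the diagram is simply laced. The associated Dynkin diagram is a chain of 2 nodes with single edges (A_2), so the type is A_2 (the algebra sl(3)).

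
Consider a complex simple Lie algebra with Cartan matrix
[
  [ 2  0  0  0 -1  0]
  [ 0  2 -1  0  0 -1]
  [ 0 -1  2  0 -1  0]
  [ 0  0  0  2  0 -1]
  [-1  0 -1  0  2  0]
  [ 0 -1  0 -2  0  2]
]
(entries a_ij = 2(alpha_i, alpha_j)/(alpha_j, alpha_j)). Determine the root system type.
The matrix has rank 6 with 2's on the diagonal. Reading the off-diagonal entries as Dynkin edges (a single edge where a_ij = a_ji = -1; a double or triple edge where a_ij * a_ji = 2 or 3), the diagram is a chain of 6 nodes with a double edge at one end; the terminal node there is the unique short simple root (B_6). One simple-root ordering that puts it in standard form is (alpha_1, alpha_5, alpha_3, alpha_2, alpha_6, alpha_4). So the algebra is type B_6, i.e. so(13).

B_6 (so(13))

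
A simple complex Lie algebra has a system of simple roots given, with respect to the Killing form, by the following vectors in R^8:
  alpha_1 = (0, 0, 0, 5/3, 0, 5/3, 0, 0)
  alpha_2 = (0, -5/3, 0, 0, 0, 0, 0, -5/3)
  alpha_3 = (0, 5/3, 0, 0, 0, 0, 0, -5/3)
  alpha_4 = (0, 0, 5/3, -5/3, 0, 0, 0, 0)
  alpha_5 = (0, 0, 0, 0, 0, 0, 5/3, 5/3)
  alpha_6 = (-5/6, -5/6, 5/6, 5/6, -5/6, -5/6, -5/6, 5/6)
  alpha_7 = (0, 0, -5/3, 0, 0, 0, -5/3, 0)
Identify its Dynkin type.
E_7

Compute the Cartan integers a_ij = 2(alpha_i, alpha_j)/(alpha_j, alpha_j); the resulting 7x7 Cartan matrix is
[[2, 0, 0, -1, 0, 0, 0], [0, 2, 0, 0, -1, 0, 0], [0, 0, 2, 0, -1, -1, 0], [-1, 0, 0, 2, 0, 0, -1], [0, -1, -1, 0, 2, 0, -1], [0, 0, -1, 0, 0, 2, 0], [0, 0, 0, -1, -1, 0, 2]].
All simple roots have the same length, so the diagram is simply laced. The associated Dynkin diagram is a chain of 6 nodes with one extra node attached to the third node from one end (E_7), so the type is E_7.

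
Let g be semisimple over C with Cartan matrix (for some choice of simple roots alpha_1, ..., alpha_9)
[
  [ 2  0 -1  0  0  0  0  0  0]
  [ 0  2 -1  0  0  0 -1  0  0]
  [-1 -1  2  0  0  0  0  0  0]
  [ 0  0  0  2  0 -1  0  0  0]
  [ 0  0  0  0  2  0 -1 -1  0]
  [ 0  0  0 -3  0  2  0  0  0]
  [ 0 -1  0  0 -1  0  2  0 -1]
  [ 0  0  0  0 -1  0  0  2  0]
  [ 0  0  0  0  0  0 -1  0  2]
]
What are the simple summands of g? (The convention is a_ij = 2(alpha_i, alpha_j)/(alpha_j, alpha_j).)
The diagram associated to this matrix has two connected components: the simple roots {alpha_1, alpha_2, alpha_3, alpha_5, alpha_7, alpha_8, alpha_9} form a chain of 6 nodes with one extra node attached to the third node from one end (E_7), and {alpha_4, alpha_6} form two nodes joined by a triple edge (G_2). A semisimple Lie algebra decomposes uniquely as the direct sum of simple ideals, one per connected component of its Dynkin diagram, so g ≅ E_7 ⊕ G_2 (dimension 133 + 14 = 147).

type E_7 + type G_2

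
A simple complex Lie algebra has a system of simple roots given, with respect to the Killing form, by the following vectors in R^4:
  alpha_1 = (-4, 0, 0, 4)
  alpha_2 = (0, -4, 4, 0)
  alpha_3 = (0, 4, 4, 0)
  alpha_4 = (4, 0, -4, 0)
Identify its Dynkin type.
Compute the Cartan integers a_ij = 2(alpha_i, alpha_j)/(alpha_j, alpha_j); the resulting 4x4 Cartan matrix is
[[2, 0, 0, -1], [0, 2, 0, -1], [0, 0, 2, -1], [-1, -1, -1, 2]].
All simple roots have the same length, so the diagram is simply laced. The associated Dynkin diagram is a chain of 2 nodes with a fork of two nodes at one end (D_4), so the type is D_4 (the algebra so(8)).

D_4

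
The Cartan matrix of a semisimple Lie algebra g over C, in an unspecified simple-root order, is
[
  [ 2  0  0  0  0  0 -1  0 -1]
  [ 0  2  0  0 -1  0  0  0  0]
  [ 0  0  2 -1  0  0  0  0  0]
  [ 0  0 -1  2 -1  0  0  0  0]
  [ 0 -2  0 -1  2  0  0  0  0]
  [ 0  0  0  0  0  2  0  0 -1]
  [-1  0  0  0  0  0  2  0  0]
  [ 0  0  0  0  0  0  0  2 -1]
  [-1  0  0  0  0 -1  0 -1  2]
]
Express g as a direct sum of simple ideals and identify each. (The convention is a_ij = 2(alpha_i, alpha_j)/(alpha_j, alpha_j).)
The diagram associated to this matrix has two connected components: the simple roots {alpha_2, alpha_3, alpha_4, alpha_5} form a chain of 4 nodes with a double edge at one end; the terminal node there is the unique short simple root (B_4), and {alpha_1, alpha_6, alpha_7, alpha_8, alpha_9} form a chain of 3 nodes with a fork of two nodes at one end (D_5). A semisimple Lie algebra decomposes uniquely as the direct sum of simple ideals, one per connected component of its Dynkin diagram, so g ≅ B_4 ⊕ D_5 (dimension 36 + 45 = 81).

B_4 (so(9)) + D_5 (so(10))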